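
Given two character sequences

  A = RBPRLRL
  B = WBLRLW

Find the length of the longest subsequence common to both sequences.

4

Let dp[i][j] be the LCS length of the first i characters of A and the first j characters of B. dp[i][j] = dp[i-1][j-1]+1 when the i-th and j-th characters match, else max(dp[i-1][j], dp[i][j-1]).
    ·  W  B  L  R  L  W
 ·  0  0  0  0  0  0  0
 R  0  0  0  0  1  1  1
 B  0  0  1  1  1  1  1
 P  0  0  1  1  1  1  1
 R  0  0  1  1  2  2  2
 L  0  0  1  2  2  3  3
 R  0  0  1  2  3  3  3
 L  0  0  1  2  3  4  4
dp[7][6] = 4. One LCS (by backtracking along matches): BLRL.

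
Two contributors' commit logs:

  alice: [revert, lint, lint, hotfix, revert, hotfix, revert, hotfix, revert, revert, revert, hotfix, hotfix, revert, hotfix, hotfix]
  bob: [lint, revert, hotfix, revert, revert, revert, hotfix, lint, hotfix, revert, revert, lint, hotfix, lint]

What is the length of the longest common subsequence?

10

Match lint [3,1]; then revert [7,2]; then hotfix [8,3]; then revert [9,4]; then revert [10,5]; then revert [11,6]; then hotfix [12,7]; then hotfix [13,9]; then revert [14,11]; then hotfix [15,13] — 10 commits in the same relative order in both. dp[16][14] = 10 confirms this is the maximum.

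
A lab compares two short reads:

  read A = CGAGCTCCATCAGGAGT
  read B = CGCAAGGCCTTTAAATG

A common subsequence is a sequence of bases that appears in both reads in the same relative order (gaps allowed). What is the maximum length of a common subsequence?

10

Taking C (read A #1, read B #1) → G (read A #2, read B #2) → A (read A #3, read B #5) → G (read A #4, read B #7) → C (read A #5, read B #9) → T (read A #6, read B #12) → A (read A #9, read B #13) → A (read A #12, read B #14) → A (read A #15, read B #15) → G (read A #16, read B #17) gives a common subsequence of length 10. Since dp[17][17] = 10, nothing longer is possible.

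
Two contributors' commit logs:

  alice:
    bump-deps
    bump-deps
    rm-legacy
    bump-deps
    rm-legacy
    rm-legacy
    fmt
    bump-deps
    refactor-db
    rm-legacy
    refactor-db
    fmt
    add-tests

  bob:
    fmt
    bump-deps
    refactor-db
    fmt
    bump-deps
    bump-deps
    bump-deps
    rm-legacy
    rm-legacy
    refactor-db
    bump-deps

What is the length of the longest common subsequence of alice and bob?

6

One common subsequence of length 6: bump-deps at alice[1]=bob[5], bump-deps at alice[2]=bob[6], bump-deps at alice[4]=bob[7], rm-legacy at alice[5]=bob[8], rm-legacy at alice[6]=bob[9], bump-deps at alice[8]=bob[11]. The LCS DP gives dp[13][11] = 6, so this is optimal.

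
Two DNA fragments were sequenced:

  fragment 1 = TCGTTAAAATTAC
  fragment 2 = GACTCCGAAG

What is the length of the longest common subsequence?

Pick T [1,4]; then C [2,6]; then G [3,7]; then A [6,8]; then A [7,9]; all 5 bases appear in both, in order. dp[13][10] = 5 confirms this is the maximum.

5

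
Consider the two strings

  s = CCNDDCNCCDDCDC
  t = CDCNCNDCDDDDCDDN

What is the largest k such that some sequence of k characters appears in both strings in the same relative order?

Taking C [1,1], then C [2,3], then N [3,4], then C [6,5], then N [7,6], then C [8,8], then D [10,11], then D [11,12], then C [12,13], then D [13,15] gives a common subsequence of length 10. The LCS DP gives dp[14][16] = 10, so this is optimal.

10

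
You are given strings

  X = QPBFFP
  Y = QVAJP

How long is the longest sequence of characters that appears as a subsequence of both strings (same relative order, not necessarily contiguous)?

2

One common subsequence of length 2: Q at X[1]=Y[1], P at X[6]=Y[5]. The LCS DP gives dp[6][5] = 2, so this is optimal.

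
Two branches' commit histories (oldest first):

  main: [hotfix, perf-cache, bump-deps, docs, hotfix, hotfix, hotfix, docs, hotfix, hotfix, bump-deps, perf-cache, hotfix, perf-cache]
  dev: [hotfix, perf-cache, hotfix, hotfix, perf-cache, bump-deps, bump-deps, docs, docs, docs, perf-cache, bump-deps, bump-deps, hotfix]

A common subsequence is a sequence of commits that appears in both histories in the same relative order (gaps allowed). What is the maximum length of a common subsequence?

7

One common subsequence of length 7: hotfix at main[1]=dev[4] → perf-cache at main[2]=dev[5] → bump-deps at main[3]=dev[7] → docs at main[4]=dev[9] → docs at main[8]=dev[10] → bump-deps at main[11]=dev[13] → hotfix at main[13]=dev[14], and the DP table's final entry dp[14][14] is also 7, so no common subsequence is longer.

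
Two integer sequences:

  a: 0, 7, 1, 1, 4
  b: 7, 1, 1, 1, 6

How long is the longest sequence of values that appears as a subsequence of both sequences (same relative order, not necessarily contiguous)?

Pick 7 at a[2]=b[1]; then 1 at a[3]=b[3]; then 1 at a[4]=b[4]; all 3 values appear in both, in order. The LCS DP gives dp[5][5] = 3, so this is optimal.

3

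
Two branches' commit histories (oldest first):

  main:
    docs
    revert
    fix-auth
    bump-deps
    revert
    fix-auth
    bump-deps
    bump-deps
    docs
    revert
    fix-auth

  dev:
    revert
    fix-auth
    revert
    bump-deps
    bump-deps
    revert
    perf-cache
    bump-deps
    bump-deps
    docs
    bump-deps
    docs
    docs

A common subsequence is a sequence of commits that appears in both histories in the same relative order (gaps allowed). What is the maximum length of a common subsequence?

7

One common subsequence of length 7: revert (main #2, dev #1) → fix-auth (main #3, dev #2) → bump-deps (main #4, dev #5) → revert (main #5, dev #6) → bump-deps (main #7, dev #9) → bump-deps (main #8, dev #11) → docs (main #9, dev #13). The LCS DP gives dp[11][13] = 7, so this is optimal.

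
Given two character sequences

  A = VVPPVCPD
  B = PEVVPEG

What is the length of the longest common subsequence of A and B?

Pick V (A #1, B #3) → V (A #2, B #4) → P (A #3, B #5); all 3 characters appear in both, in order. Since dp[8][7] = 3, nothing longer is possible.

3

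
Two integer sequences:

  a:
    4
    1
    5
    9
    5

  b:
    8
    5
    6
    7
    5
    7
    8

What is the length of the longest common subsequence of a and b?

Taking 5 at a[3]=b[2], 5 at a[5]=b[5] gives a common subsequence of length 2. Since dp[5][7] = 2, nothing longer is possible.

2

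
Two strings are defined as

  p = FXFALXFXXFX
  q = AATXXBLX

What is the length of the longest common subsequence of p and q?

One common subsequence of length 4: A at p[4]=q[2], then X at p[6]=q[4], then X at p[8]=q[5], then X at p[11]=q[8]. The LCS DP gives dp[11][8] = 4, so this is optimal.

4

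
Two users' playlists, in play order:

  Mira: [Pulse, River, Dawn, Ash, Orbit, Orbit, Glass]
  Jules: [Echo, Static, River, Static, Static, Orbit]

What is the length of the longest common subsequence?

2

One common subsequence of length 2: River (Mira #2, Jules #3), Orbit (Mira #6, Jules #6). dp[7][6] = 2 confirms this is the maximum.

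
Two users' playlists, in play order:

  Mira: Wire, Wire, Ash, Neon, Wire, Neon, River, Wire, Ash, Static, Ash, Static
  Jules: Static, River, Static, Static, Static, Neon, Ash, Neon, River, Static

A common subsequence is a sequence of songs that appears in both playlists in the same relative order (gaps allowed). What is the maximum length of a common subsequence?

Pick Ash (Mira #3, Jules #7) → Neon (Mira #6, Jules #8) → River (Mira #7, Jules #9) → Static (Mira #12, Jules #10); all 4 songs appear in both, in order. dp[12][10] = 4 confirms this is the maximum.

4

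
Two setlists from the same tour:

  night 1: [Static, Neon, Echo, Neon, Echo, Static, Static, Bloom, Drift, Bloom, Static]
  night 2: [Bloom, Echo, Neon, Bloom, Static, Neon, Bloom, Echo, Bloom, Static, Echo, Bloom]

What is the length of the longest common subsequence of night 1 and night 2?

Match Echo at night 1[3]=night 2[2]; then Neon at night 1[4]=night 2[3]; then Static at night 1[6]=night 2[5]; then Bloom at night 1[8]=night 2[7]; then Bloom at night 1[10]=night 2[9]; then Static at night 1[11]=night 2[10] — 6 songs in the same relative order in both. Since dp[11][12] = 6, nothing longer is possible.

6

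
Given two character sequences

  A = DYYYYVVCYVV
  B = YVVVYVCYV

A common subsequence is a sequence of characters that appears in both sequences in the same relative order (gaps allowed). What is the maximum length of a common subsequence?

6

One common subsequence of length 6: Y [2,1], then Y [5,5], then V [7,6], then C [8,7], then Y [9,8], then V [11,9]. Since dp[11][9] = 6, nothing longer is possible.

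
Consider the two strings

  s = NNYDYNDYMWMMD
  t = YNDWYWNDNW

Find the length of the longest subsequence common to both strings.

6

Let dp[i][j] be the LCS length of the first i characters of s and the first j characters of t. dp[i][j] = dp[i-1][j-1]+1 when the i-th and j-th characters match, else max(dp[i-1][j], dp[i][j-1]).
    ·  Y  N  D  W  Y  W  N  D  N  W
 ·  0  0  0  0  0  0  0  0  0  0  0
 N  0  0  1  1  1  1  1  1  1  1  1
 N  0  0  1  1  1  1  1  2  2  2  2
 Y  0  1  1  1  1  2  2  2  2  2  2
 D  0  1  1  2  2  2  2  2  3  3  3
 Y  0  1  1  2  2  3  3  3  3  3  3
 N  0  1  2  2  2  3  3  4  4  4  4
 D  0  1  2  3  3  3  3  4  5  5  5
 Y  0  1  2  3  3  4  4  4  5  5  5
 M  0  1  2  3  3  4  4  4  5  5  5
 W  0  1  2  3  4  4  5  5  5  5  6
 M  0  1  2  3  4  4  5  5  5  5  6
 M  0  1  2  3  4  4  5  5  5  5  6
 D  0  1  2  3  4  4  5  5  6  6  6
dp[13][10] = 6. One LCS (by backtracking along matches): NDYNDW.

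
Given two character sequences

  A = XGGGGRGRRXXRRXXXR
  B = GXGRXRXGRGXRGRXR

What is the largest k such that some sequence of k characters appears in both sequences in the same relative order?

Pick X [1,2], then G [2,3], then G [5,8], then R [6,9], then G [7,10], then X [11,11], then R [12,12], then R [13,14], then X [16,15], then R [17,16]; all 10 characters appear in both, in order, and the DP table's final entry dp[17][16] is also 10, so no common subsequence is longer.

10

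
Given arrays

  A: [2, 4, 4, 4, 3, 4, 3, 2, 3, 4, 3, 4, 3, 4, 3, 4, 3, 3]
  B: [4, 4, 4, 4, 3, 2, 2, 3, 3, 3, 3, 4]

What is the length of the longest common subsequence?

Match 4 at A[2]=B[1] → 4 at A[3]=B[2] → 4 at A[4]=B[3] → 4 at A[6]=B[4] → 3 at A[7]=B[5] → 2 at A[8]=B[7] → 3 at A[9]=B[8] → 3 at A[11]=B[9] → 3 at A[13]=B[10] → 3 at A[15]=B[11] → 4 at A[16]=B[12] — 11 values in the same relative order in both. The LCS DP gives dp[18][12] = 11, so this is optimal.

11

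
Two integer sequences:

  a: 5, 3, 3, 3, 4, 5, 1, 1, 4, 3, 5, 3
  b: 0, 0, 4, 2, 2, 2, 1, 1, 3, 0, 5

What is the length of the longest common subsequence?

Match 4 at a[5]=b[3]; then 1 at a[7]=b[7]; then 1 at a[8]=b[8]; then 3 at a[10]=b[9]; then 5 at a[11]=b[11] — 5 values in the same relative order in both, and the DP table's final entry dp[12][11] is also 5, so no common subsequence is longer.

5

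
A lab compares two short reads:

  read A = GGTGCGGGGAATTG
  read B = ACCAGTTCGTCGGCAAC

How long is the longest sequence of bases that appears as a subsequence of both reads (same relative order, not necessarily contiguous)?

8

One common subsequence of length 8: G (read A #1, read B #5); then G (read A #2, read B #9); then T (read A #3, read B #10); then C (read A #5, read B #11); then G (read A #6, read B #12); then G (read A #7, read B #13); then A (read A #10, read B #15); then A (read A #11, read B #16), and the DP table's final entry dp[14][17] is also 8, so no common subsequence is longer.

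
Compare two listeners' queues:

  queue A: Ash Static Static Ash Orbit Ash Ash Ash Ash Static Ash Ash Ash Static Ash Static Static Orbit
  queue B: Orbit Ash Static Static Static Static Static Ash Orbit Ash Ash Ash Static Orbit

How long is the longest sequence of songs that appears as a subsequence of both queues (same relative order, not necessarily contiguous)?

10

Match Ash [1,2], Static [2,6], Static [3,7], Ash [4,8], Orbit [5,9], Ash [12,10], Ash [13,11], Ash [15,12], Static [17,13], Orbit [18,14] — 10 songs in the same relative order in both. Since dp[18][14] = 10, nothing longer is possible.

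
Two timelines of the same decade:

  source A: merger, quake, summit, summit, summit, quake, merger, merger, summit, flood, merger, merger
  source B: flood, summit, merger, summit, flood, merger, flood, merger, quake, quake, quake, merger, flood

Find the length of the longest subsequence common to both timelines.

Match merger (source A #1, source B #3), then summit (source A #3, source B #4), then merger (source A #8, source B #6), then flood (source A #10, source B #7), then merger (source A #11, source B #8), then merger (source A #12, source B #12) — 6 events in the same relative order in both. Since dp[12][13] = 6, nothing longer is possible.

6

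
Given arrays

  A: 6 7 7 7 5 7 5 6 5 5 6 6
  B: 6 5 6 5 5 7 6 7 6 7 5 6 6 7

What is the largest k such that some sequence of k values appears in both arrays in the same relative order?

7

One common subsequence of length 7: 6 at A[1]=B[3] → 7 at A[2]=B[6] → 7 at A[3]=B[8] → 7 at A[6]=B[10] → 5 at A[7]=B[11] → 6 at A[8]=B[12] → 6 at A[11]=B[13]. dp[12][14] = 7 confirms this is the maximum.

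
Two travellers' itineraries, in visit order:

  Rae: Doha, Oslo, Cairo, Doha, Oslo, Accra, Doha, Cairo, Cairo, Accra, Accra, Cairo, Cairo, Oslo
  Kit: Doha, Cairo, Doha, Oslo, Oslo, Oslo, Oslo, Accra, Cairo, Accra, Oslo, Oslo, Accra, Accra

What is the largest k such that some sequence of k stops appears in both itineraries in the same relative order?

8

One common subsequence of length 8: Doha [1,1]; then Cairo [3,2]; then Doha [4,3]; then Oslo [5,7]; then Accra [6,8]; then Cairo [8,9]; then Accra [10,13]; then Accra [11,14]. The LCS DP gives dp[14][14] = 8, so this is optimal.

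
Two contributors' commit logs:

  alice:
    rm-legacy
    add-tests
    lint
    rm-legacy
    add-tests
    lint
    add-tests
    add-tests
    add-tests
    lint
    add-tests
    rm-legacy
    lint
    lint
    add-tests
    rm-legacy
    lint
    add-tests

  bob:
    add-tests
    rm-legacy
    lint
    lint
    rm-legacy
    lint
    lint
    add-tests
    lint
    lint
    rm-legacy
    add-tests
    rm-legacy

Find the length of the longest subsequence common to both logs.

Match rm-legacy (alice #1, bob #2); then lint (alice #3, bob #4); then rm-legacy (alice #4, bob #5); then lint (alice #6, bob #6); then lint (alice #10, bob #7); then add-tests (alice #11, bob #8); then lint (alice #13, bob #9); then lint (alice #14, bob #10); then add-tests (alice #15, bob #12); then rm-legacy (alice #16, bob #13) — 10 commits in the same relative order in both. Since dp[18][13] = 10, nothing longer is possible.

10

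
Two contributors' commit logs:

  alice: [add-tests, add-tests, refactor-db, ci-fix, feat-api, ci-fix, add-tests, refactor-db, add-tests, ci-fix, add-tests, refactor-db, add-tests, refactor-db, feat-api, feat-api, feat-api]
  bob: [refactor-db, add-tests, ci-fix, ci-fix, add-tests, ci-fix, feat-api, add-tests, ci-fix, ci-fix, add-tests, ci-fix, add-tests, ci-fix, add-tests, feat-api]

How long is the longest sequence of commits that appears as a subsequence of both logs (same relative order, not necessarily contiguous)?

10

Pick add-tests (alice #1, bob #2), then add-tests (alice #2, bob #5), then ci-fix (alice #4, bob #6), then feat-api (alice #5, bob #7), then ci-fix (alice #6, bob #10), then add-tests (alice #7, bob #11), then add-tests (alice #9, bob #13), then ci-fix (alice #10, bob #14), then add-tests (alice #13, bob #15), then feat-api (alice #17, bob #16); all 10 commits appear in both, in order. Since dp[17][16] = 10, nothing longer is possible.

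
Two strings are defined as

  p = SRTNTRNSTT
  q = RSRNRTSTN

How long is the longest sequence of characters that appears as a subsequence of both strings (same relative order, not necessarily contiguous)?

6

Match S [1,2], then R [2,3], then N [4,4], then T [5,6], then S [8,7], then T [9,8] — 6 characters in the same relative order in both. The LCS DP gives dp[10][9] = 6, so this is optimal.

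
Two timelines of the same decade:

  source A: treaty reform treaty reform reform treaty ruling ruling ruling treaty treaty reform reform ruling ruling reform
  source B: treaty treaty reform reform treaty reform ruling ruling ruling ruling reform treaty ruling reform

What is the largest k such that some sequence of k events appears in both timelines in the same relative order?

Match treaty [1,1], treaty [3,2], reform [4,3], reform [5,4], treaty [6,5], ruling [7,8], ruling [8,9], ruling [9,10], treaty [11,12], ruling [15,13], reform [16,14] — 11 events in the same relative order in both. The LCS DP gives dp[16][14] = 11, so this is optimal.

11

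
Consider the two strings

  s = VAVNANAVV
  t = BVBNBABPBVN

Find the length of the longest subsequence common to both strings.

Let dp[i][j] be the LCS length of the first i characters of s and the first j characters of t. dp[i][j] = dp[i-1][j-1]+1 when the i-th and j-th characters match, else max(dp[i-1][j], dp[i][j-1]).
    ·  B  V  B  N  B  A  B  P  B  V  N
 ·  0  0  0  0  0  0  0  0  0  0  0  0
 V  0  0  1  1  1  1  1  1  1  1  1  1
 A  0  0  1  1  1  1  2  2  2  2  2  2
 V  0  0  1  1  1  1  2  2  2  2  3  3
 N  0  0  1  1  2  2  2  2  2  2  3  4
 A  0  0  1  1  2  2  3  3  3  3  3  4
 N  0  0  1  1  2  2  3  3  3  3  3  4
 A  0  0  1  1  2  2  3  3  3  3  3  4
 V  0  0  1  1  2  2  3  3  3  3  4  4
 V  0  0  1  1  2  2  3  3  3  3  4  4
dp[9][11] = 4. One LCS (by backtracking along matches): VAVN.

4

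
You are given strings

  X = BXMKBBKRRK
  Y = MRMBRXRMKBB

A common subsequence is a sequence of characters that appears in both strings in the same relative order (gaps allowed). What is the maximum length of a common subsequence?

Match B at X[1]=Y[4], X at X[2]=Y[6], M at X[3]=Y[8], K at X[4]=Y[9], B at X[5]=Y[10], B at X[6]=Y[11] — 6 characters in the same relative order in both. Since dp[10][11] = 6, nothing longer is possible.

6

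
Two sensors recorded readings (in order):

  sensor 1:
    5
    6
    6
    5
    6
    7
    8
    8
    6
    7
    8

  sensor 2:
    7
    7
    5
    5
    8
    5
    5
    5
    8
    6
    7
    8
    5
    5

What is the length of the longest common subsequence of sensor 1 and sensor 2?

Pick 5 (sensor 1 #1, sensor 2 #3) → 5 (sensor 1 #4, sensor 2 #4) → 8 (sensor 1 #7, sensor 2 #5) → 8 (sensor 1 #8, sensor 2 #9) → 6 (sensor 1 #9, sensor 2 #10) → 7 (sensor 1 #10, sensor 2 #11) → 8 (sensor 1 #11, sensor 2 #12); all 7 values appear in both, in order. dp[11][14] = 7 confirms this is the maximum.

7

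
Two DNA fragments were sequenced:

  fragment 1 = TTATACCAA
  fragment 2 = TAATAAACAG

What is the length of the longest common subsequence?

Let dp[i][j] be the LCS length of the first i bases of fragment 1 and the first j bases of fragment 2. dp[i][j] = dp[i-1][j-1]+1 when the i-th and j-th bases match, else max(dp[i-1][j], dp[i][j-1]).
    ·  T  A  A  T  A  A  A  C  A  G
 ·  0  0  0  0  0  0  0  0  0  0  0
 T  0  1  1  1  1  1  1  1  1  1  1
 T  0  1  1  1  2  2  2  2  2  2  2
 A  0  1  2  2  2  3  3  3  3  3  3
 T  0  1  2  2  3  3  3  3  3  3  3
 A  0  1  2  3  3  4  4  4  4  4  4
 C  0  1  2  3  3  4  4  4  5  5  5
 C  0  1  2  3  3  4  4  4  5  5  5
 A  0  1  2  3  3  4  5  5  5  6  6
 A  0  1  2  3  3  4  5  6  6  6  6
dp[9][10] = 6. One LCS (by backtracking along matches): TTAACA.

6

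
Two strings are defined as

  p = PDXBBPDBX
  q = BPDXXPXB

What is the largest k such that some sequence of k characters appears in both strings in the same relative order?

Match P (p #1, q #2) → D (p #2, q #3) → X (p #3, q #5) → P (p #6, q #6) → B (p #8, q #8) — 5 characters in the same relative order in both. dp[9][8] = 5 confirms this is the maximum.

5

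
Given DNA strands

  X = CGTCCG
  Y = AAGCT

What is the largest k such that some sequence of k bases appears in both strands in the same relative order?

Let dp[i][j] be the LCS length of the first i bases of X and the first j bases of Y. dp[i][j] = dp[i-1][j-1]+1 when the i-th and j-th bases match, else max(dp[i-1][j], dp[i][j-1]).
    ·  A  A  G  C  T
 ·  0  0  0  0  0  0
 C  0  0  0  0  1  1
 G  0  0  0  1  1  1
 T  0  0  0  1  1  2
 C  0  0  0  1  2  2
 C  0  0  0  1  2  2
 G  0  0  0  1  2  2
dp[6][5] = 2. One LCS (by backtracking along matches): CT.

2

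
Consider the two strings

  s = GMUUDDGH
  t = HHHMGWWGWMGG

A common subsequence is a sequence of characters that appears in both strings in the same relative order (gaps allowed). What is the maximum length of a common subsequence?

3

Let dp[i][j] be the LCS length of the first i characters of s and the first j characters of t. dp[i][j] = dp[i-1][j-1]+1 when the i-th and j-th characters match, else max(dp[i-1][j], dp[i][j-1]).
    ·  H  H  H  M  G  W  W  G  W  M  G  G
 ·  0  0  0  0  0  0  0  0  0  0  0  0  0
 G  0  0  0  0  0  1  1  1  1  1  1  1  1
 M  0  0  0  0  1  1  1  1  1  1  2  2  2
 U  0  0  0  0  1  1  1  1  1  1  2  2  2
 U  0  0  0  0  1  1  1  1  1  1  2  2  2
 D  0  0  0  0  1  1  1  1  1  1  2  2  2
 D  0  0  0  0  1  1  1  1  1  1  2  2  2
 G  0  0  0  0  1  2  2  2  2  2  2  3  3
 H  0  1  1  1  1  2  2  2  2  2  2  3  3
dp[8][12] = 3. One LCS (by backtracking along matches): GMG.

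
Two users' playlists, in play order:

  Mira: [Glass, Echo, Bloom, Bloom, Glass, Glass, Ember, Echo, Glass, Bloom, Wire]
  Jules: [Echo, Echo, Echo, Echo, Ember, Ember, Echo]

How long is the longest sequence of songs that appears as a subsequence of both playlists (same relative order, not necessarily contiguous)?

Pick Echo (Mira #2, Jules #4), Ember (Mira #7, Jules #6), Echo (Mira #8, Jules #7); all 3 songs appear in both, in order. dp[11][7] = 3 confirms this is the maximum.

3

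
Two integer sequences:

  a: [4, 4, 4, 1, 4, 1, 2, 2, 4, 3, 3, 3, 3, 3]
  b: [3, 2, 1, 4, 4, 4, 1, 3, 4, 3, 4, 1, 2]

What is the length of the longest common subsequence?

7

One common subsequence of length 7: 4 at a[1]=b[4], then 4 at a[2]=b[5], then 4 at a[3]=b[6], then 1 at a[4]=b[7], then 4 at a[5]=b[11], then 1 at a[6]=b[12], then 2 at a[8]=b[13]. Since dp[14][13] = 7, nothing longer is possible.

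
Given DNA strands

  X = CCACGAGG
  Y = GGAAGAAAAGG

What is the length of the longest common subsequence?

Match A at X[3]=Y[4]; then G at X[5]=Y[5]; then A at X[6]=Y[9]; then G at X[7]=Y[10]; then G at X[8]=Y[11] — 5 bases in the same relative order in both. The LCS DP gives dp[8][11] = 5, so this is optimal.

5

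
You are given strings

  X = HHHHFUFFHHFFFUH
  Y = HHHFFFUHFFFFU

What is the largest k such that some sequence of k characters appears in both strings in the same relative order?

One common subsequence of length 11: H [2,1], H [3,2], H [4,3], F [5,4], F [7,5], F [8,6], H [9,8], F [11,10], F [12,11], F [13,12], U [14,13]. Since dp[15][13] = 11, nothing longer is possible.

11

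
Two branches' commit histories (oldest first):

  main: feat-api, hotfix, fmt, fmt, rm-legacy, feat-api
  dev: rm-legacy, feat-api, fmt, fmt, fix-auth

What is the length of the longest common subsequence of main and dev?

Match feat-api [1,2], then fmt [3,3], then fmt [4,4] — 3 commits in the same relative order in both, and the DP table's final entry dp[6][5] is also 3, so no common subsequence is longer.

3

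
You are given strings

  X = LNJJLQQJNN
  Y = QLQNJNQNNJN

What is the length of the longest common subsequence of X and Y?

Let dp[i][j] be the LCS length of the first i characters of X and the first j characters of Y. dp[i][j] = dp[i-1][j-1]+1 when the i-th and j-th characters match, else max(dp[i-1][j], dp[i][j-1]).
    ·  Q  L  Q  N  J  N  Q  N  N  J  N
 ·  0  0  0  0  0  0  0  0  0  0  0  0
 L  0  0  1  1  1  1  1  1  1  1  1  1
 N  0  0  1  1  2  2  2  2  2  2  2  2
 J  0  0  1  1  2  3  3  3  3  3  3  3
 J  0  0  1  1  2  3  3  3  3  3  4  4
 L  0  0  1  1  2  3  3  3  3  3  4  4
 Q  0  1  1  2  2  3  3  4  4  4  4  4
 Q  0  1  1  2  2  3  3  4  4  4  4  4
 J  0  1  1  2  2  3  3  4  4  4  5  5
 N  0  1  1  2  3  3  4  4  5  5  5  6
 N  0  1  1  2  3  3  4  4  5  6  6  6
dp[10][11] = 6. One LCS (by backtracking along matches): LNJQJN.

6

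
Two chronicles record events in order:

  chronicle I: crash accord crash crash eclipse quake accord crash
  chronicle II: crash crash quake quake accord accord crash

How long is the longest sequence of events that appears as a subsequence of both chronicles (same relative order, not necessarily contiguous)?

One common subsequence of length 5: crash (chronicle I #1, chronicle II #1); then crash (chronicle I #3, chronicle II #2); then quake (chronicle I #6, chronicle II #4); then accord (chronicle I #7, chronicle II #6); then crash (chronicle I #8, chronicle II #7), and the DP table's final entry dp[8][7] is also 5, so no common subsequence is longer.

5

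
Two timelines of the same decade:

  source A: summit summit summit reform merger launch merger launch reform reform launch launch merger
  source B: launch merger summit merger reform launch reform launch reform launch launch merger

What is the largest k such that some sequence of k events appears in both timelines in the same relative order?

8

Match summit (source A #1, source B #3), then reform (source A #4, source B #5), then launch (source A #6, source B #6), then launch (source A #8, source B #8), then reform (source A #10, source B #9), then launch (source A #11, source B #10), then launch (source A #12, source B #11), then merger (source A #13, source B #12) — 8 events in the same relative order in both. The LCS DP gives dp[13][12] = 8, so this is optimal.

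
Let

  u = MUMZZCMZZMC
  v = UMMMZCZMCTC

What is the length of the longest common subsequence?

Pick M at u[1]=v[3], M at u[3]=v[4], Z at u[5]=v[5], C at u[6]=v[6], Z at u[9]=v[7], M at u[10]=v[8], C at u[11]=v[11]; all 7 characters appear in both, in order, and the DP table's final entry dp[11][11] is also 7, so no common subsequence is longer.

7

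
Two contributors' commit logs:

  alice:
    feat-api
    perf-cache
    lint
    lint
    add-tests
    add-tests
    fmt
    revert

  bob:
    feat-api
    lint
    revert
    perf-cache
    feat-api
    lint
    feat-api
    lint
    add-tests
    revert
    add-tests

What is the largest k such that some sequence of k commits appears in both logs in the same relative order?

One common subsequence of length 6: feat-api at alice[1]=bob[1], perf-cache at alice[2]=bob[4], lint at alice[3]=bob[6], lint at alice[4]=bob[8], add-tests at alice[5]=bob[9], add-tests at alice[6]=bob[11]. dp[8][11] = 6 confirms this is the maximum.

6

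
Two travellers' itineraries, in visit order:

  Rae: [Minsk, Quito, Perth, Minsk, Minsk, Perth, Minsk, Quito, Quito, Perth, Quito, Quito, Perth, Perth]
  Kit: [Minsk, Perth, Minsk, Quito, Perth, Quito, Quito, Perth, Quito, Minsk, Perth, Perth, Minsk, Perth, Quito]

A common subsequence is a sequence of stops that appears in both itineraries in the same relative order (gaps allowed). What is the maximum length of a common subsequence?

Pick Minsk (Rae #1, Kit #1) → Perth (Rae #3, Kit #2) → Minsk (Rae #4, Kit #3) → Perth (Rae #6, Kit #5) → Quito (Rae #8, Kit #6) → Quito (Rae #9, Kit #7) → Perth (Rae #10, Kit #8) → Quito (Rae #11, Kit #9) → Perth (Rae #13, Kit #12) → Perth (Rae #14, Kit #14); all 10 stops appear in both, in order. Since dp[14][15] = 10, nothing longer is possible.

10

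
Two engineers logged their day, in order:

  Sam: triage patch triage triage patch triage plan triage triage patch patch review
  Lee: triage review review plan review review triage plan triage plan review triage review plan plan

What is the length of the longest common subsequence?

Taking triage (Sam #1, Lee #1), then triage (Sam #3, Lee #7), then triage (Sam #6, Lee #9), then plan (Sam #7, Lee #10), then triage (Sam #9, Lee #12), then review (Sam #12, Lee #13) gives a common subsequence of length 6. dp[12][15] = 6 confirms this is the maximum.

6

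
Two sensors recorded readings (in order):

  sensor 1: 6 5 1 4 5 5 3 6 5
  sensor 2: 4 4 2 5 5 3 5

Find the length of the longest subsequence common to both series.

5

Let dp[i][j] be the LCS length of the first i values of sensor 1 and the first j values of sensor 2. dp[i][j] = dp[i-1][j-1]+1 when the i-th and j-th values match, else max(dp[i-1][j], dp[i][j-1]).
    ·  4  4  2  5  5  3  5
 ·  0  0  0  0  0  0  0  0
 6  0  0  0  0  0  0  0  0
 5  0  0  0  0  1  1  1  1
 1  0  0  0  0  1  1  1  1
 4  0  1  1  1  1  1  1  1
 5  0  1  1  1  2  2  2  2
 5  0  1  1  1  2  3  3  3
 3  0  1  1  1  2  3  4  4
 6  0  1  1  1  2  3  4  4
 5  0  1  1  1  2  3  4  5
dp[9][7] = 5. One LCS (by backtracking along matches): 4, 5, 5, 3, 5.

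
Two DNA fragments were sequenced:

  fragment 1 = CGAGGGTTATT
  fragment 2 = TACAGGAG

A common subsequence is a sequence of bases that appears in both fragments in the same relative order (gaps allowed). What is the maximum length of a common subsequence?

5

Pick C at fragment 1[1]=fragment 2[3]; then A at fragment 1[3]=fragment 2[4]; then G at fragment 1[4]=fragment 2[5]; then G at fragment 1[5]=fragment 2[6]; then G at fragment 1[6]=fragment 2[8]; all 5 bases appear in both, in order. Since dp[11][8] = 5, nothing longer is possible.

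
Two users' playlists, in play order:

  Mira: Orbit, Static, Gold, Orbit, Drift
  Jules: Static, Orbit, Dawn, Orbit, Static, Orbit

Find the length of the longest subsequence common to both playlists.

One common subsequence of length 3: Orbit at Mira[1]=Jules[4], then Static at Mira[2]=Jules[5], then Orbit at Mira[4]=Jules[6]. The LCS DP gives dp[5][6] = 3, so this is optimal.

3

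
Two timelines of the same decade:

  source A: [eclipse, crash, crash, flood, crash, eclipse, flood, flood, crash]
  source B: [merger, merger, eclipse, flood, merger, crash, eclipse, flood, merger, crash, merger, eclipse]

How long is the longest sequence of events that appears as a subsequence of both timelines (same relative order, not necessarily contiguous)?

6

Pick eclipse at source A[1]=source B[3], then flood at source A[4]=source B[4], then crash at source A[5]=source B[6], then eclipse at source A[6]=source B[7], then flood at source A[7]=source B[8], then crash at source A[9]=source B[10]; all 6 events appear in both, in order. Since dp[9][12] = 6, nothing longer is possible.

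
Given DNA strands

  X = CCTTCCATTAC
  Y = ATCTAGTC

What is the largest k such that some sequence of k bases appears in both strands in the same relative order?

Let dp[i][j] be the LCS length of the first i bases of X and the first j bases of Y. dp[i][j] = dp[i-1][j-1]+1 when the i-th and j-th bases match, else max(dp[i-1][j], dp[i][j-1]).
    ·  A  T  C  T  A  G  T  C
 ·  0  0  0  0  0  0  0  0  0
 C  0  0  0  1  1  1  1  1  1
 C  0  0  0  1  1  1  1  1  2
 T  0  0  1  1  2  2  2  2  2
 T  0  0  1  1  2  2  2  3  3
 C  0  0  1  2  2  2  2  3  4
 C  0  0  1  2  2  2  2  3  4
 A  0  1  1  2  2  3  3  3  4
 T  0  1  2  2  3  3  3  4  4
 T  0  1  2  2  3  3  3  4  4
 A  0  1  2  2  3  4  4  4  4
 C  0  1  2  3  3  4  4  4  5
dp[11][8] = 5. One LCS (by backtracking along matches): CTATC.

5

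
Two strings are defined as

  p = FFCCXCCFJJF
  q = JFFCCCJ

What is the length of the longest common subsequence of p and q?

Let dp[i][j] be the LCS length of the first i characters of p and the first j characters of q. dp[i][j] = dp[i-1][j-1]+1 when the i-th and j-th characters match, else max(dp[i-1][j], dp[i][j-1]).
    ·  J  F  F  C  C  C  J
 ·  0  0  0  0  0  0  0  0
 F  0  0  1  1  1  1  1  1
 F  0  0  1  2  2  2  2  2
 C  0  0  1  2  3  3  3  3
 C  0  0  1  2  3  4  4  4
 X  0  0  1  2  3  4  4  4
 C  0  0  1  2  3  4  5  5
 C  0  0  1  2  3  4  5  5
 F  0  0  1  2  3  4  5  5
 J  0  1  1  2  3  4  5  6
 J  0  1  1  2  3  4  5  6
 F  0  1  2  2  3  4  5  6
dp[11][7] = 6. One LCS (by backtracking along matches): FFCCCJ.

6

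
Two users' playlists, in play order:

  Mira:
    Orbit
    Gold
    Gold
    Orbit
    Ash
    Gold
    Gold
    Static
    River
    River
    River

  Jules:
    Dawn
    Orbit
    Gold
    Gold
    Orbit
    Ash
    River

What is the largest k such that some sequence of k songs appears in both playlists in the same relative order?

Match Orbit at Mira[1]=Jules[2], then Gold at Mira[2]=Jules[3], then Gold at Mira[3]=Jules[4], then Orbit at Mira[4]=Jules[5], then Ash at Mira[5]=Jules[6], then River at Mira[11]=Jules[7] — 6 songs in the same relative order in both. The LCS DP gives dp[11][7] = 6, so this is optimal.

6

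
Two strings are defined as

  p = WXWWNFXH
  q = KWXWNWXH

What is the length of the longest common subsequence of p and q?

6

Match W (p #1, q #2); then X (p #2, q #3); then W (p #3, q #4); then W (p #4, q #6); then X (p #7, q #7); then H (p #8, q #8) — 6 characters in the same relative order in both, and the DP table's final entry dp[8][8] is also 6, so no common subsequence is longer.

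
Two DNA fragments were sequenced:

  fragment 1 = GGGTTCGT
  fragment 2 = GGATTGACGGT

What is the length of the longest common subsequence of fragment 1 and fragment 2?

7

Pick G at fragment 1[1]=fragment 2[1], G at fragment 1[2]=fragment 2[2], T at fragment 1[4]=fragment 2[4], T at fragment 1[5]=fragment 2[5], C at fragment 1[6]=fragment 2[8], G at fragment 1[7]=fragment 2[10], T at fragment 1[8]=fragment 2[11]; all 7 bases appear in both, in order, and the DP table's final entry dp[8][11] is also 7, so no common subsequence is longer.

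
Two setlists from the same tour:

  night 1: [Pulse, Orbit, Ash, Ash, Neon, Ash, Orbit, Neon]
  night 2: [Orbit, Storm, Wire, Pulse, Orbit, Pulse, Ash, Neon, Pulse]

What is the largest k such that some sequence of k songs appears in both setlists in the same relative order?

4

Match Pulse at night 1[1]=night 2[4], then Orbit at night 1[2]=night 2[5], then Ash at night 1[4]=night 2[7], then Neon at night 1[5]=night 2[8] — 4 songs in the same relative order in both, and the DP table's final entry dp[8][9] is also 4, so no common subsequence is longer.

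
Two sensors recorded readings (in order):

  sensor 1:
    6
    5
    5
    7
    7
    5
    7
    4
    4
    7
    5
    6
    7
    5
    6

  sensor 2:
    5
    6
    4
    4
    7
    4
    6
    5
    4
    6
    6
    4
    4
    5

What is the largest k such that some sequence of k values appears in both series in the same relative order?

7

Match 6 [1,2] → 4 [8,3] → 4 [9,4] → 7 [10,5] → 5 [11,8] → 6 [12,11] → 5 [14,14] — 7 values in the same relative order in both. dp[15][14] = 7 confirms this is the maximum.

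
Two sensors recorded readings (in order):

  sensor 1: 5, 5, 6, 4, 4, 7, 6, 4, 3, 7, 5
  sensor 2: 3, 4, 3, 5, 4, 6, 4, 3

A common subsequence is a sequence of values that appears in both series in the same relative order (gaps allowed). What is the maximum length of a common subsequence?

Taking 5 [2,4], 4 [5,5], 6 [7,6], 4 [8,7], 3 [9,8] gives a common subsequence of length 5. Since dp[11][8] = 5, nothing longer is possible.

5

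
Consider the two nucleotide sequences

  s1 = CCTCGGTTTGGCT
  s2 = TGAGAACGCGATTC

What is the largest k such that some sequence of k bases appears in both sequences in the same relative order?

Pick T at s1[3]=s2[1], C at s1[4]=s2[7], G at s1[5]=s2[8], G at s1[6]=s2[10], T at s1[8]=s2[12], T at s1[9]=s2[13], C at s1[12]=s2[14]; all 7 bases appear in both, in order, and the DP table's final entry dp[13][14] is also 7, so no common subsequence is longer.

7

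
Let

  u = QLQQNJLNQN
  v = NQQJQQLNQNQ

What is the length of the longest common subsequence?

7

Let dp[i][j] be the LCS length of the first i characters of u and the first j characters of v. dp[i][j] = dp[i-1][j-1]+1 when the i-th and j-th characters match, else max(dp[i-1][j], dp[i][j-1]).
    ·  N  Q  Q  J  Q  Q  L  N  Q  N  Q
 ·  0  0  0  0  0  0  0  0  0  0  0  0
 Q  0  0  1  1  1  1  1  1  1  1  1  1
 L  0  0  1  1  1  1  1  2  2  2  2  2
 Q  0  0  1  2  2  2  2  2  2  3  3  3
 Q  0  0  1  2  2  3  3  3  3  3  3  4
 N  0  1  1  2  2  3  3  3  4  4  4  4
 J  0  1  1  2  3  3  3  3  4  4  4  4
 L  0  1  1  2  3  3  3  4  4  4  4  4
 N  0  1  1  2  3  3  3  4  5  5  5  5
 Q  0  1  2  2  3  4  4  4  5  6  6  6
 N  0  1  2  2  3  4  4  4  5  6  7  7
dp[10][11] = 7. One LCS (by backtracking along matches): QQQLNQN.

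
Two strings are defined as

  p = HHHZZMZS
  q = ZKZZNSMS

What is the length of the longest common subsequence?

4

Let dp[i][j] be the LCS length of the first i characters of p and the first j characters of q. dp[i][j] = dp[i-1][j-1]+1 when the i-th and j-th characters match, else max(dp[i-1][j], dp[i][j-1]).
    ·  Z  K  Z  Z  N  S  M  S
 ·  0  0  0  0  0  0  0  0  0
 H  0  0  0  0  0  0  0  0  0
 H  0  0  0  0  0  0  0  0  0
 H  0  0  0  0  0  0  0  0  0
 Z  0  1  1  1  1  1  1  1  1
 Z  0  1  1  2  2  2  2  2  2
 M  0  1  1  2  2  2  2  3  3
 Z  0  1  1  2  3  3  3  3  3
 S  0  1  1  2  3  3  4  4  4
dp[8][8] = 4. One LCS (by backtracking along matches): ZZMS.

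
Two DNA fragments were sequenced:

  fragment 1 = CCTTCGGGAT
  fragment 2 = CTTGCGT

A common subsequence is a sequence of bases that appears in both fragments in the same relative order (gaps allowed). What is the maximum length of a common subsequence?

6

Let dp[i][j] be the LCS length of the first i bases of fragment 1 and the first j bases of fragment 2. dp[i][j] = dp[i-1][j-1]+1 when the i-th and j-th bases match, else max(dp[i-1][j], dp[i][j-1]).
    ·  C  T  T  G  C  G  T
 ·  0  0  0  0  0  0  0  0
 C  0  1  1  1  1  1  1  1
 C  0  1  1  1  1  2  2  2
 T  0  1  2  2  2  2  2  3
 T  0  1  2  3  3  3  3  3
 C  0  1  2  3  3  4  4  4
 G  0  1  2  3  4  4  5  5
 G  0  1  2  3  4  4  5  5
 G  0  1  2  3  4  4  5  5
 A  0  1  2  3  4  4  5  5
 T  0  1  2  3  4  4  5  6
dp[10][7] = 6. One LCS (by backtracking along matches): CTTCGT.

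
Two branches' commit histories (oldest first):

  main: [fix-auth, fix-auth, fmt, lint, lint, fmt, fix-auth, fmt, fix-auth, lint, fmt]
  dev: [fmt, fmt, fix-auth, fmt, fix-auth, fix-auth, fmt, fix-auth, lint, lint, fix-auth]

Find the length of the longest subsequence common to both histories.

6

Match fix-auth at main[1]=dev[5], then fix-auth at main[2]=dev[6], then fmt at main[3]=dev[7], then lint at main[4]=dev[9], then lint at main[5]=dev[10], then fix-auth at main[9]=dev[11] — 6 commits in the same relative order in both, and the DP table's final entry dp[11][11] is also 6, so no common subsequence is longer.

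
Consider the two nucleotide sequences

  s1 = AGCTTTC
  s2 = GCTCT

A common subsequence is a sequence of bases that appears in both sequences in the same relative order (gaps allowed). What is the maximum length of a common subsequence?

Let dp[i][j] be the LCS length of the first i bases of s1 and the first j bases of s2. dp[i][j] = dp[i-1][j-1]+1 when the i-th and j-th bases match, else max(dp[i-1][j], dp[i][j-1]).
    ·  G  C  T  C  T
 ·  0  0  0  0  0  0
 A  0  0  0  0  0  0
 G  0  1  1  1  1  1
 C  0  1  2  2  2  2
 T  0  1  2  3  3  3
 T  0  1  2  3  3  4
 T  0  1  2  3  3  4
 C  0  1  2  3  4  4
dp[7][5] = 4. One LCS (by backtracking along matches): GCTT.

4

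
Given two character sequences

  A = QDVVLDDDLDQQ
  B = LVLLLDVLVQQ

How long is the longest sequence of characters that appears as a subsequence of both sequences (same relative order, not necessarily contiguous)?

Pick V at A[3]=B[2] → L at A[5]=B[5] → D at A[6]=B[6] → L at A[9]=B[8] → Q at A[11]=B[10] → Q at A[12]=B[11]; all 6 characters appear in both, in order. The LCS DP gives dp[12][11] = 6, so this is optimal.

6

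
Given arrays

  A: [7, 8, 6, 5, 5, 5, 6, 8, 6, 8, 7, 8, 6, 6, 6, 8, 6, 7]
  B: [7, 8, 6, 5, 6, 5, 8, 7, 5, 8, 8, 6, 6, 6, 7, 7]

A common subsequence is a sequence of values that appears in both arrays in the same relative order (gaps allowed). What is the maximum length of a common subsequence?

Match 7 at A[1]=B[1]; then 8 at A[2]=B[2]; then 6 at A[3]=B[3]; then 5 at A[4]=B[4]; then 5 at A[5]=B[6]; then 5 at A[6]=B[9]; then 8 at A[10]=B[10]; then 8 at A[12]=B[11]; then 6 at A[13]=B[12]; then 6 at A[14]=B[13]; then 6 at A[15]=B[14]; then 7 at A[18]=B[16] — 12 values in the same relative order in both, and the DP table's final entry dp[18][16] is also 12, so no common subsequence is longer.

12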